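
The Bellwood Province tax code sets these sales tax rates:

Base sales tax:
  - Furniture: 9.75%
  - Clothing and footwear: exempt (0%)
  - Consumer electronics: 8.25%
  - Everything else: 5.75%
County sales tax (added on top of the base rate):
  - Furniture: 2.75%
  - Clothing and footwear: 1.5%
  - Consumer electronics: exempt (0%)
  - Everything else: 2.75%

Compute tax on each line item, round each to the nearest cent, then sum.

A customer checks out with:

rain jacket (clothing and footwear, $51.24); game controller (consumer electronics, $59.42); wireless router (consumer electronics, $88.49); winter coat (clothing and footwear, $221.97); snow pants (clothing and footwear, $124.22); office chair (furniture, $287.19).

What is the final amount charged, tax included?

$886.59

Rain jacket $51.24: clothing and footwear → 0% + 1.5% county = 1.5% → $0.77
Game controller $59.42: consumer electronics → 8.25% + 0% county = 8.25% → $4.90
Wireless router $88.49: consumer electronics → 8.25% + 0% county = 8.25% → $7.30
Winter coat $221.97: clothing and footwear → 0% + 1.5% county = 1.5% → $3.33
Snow pants $124.22: clothing and footwear → 0% + 1.5% county = 1.5% → $1.86
Office chair $287.19: furniture → 9.75% + 2.75% county = 12.5% → $35.90
Subtotal = $832.53; tax = $54.06; total due = $886.59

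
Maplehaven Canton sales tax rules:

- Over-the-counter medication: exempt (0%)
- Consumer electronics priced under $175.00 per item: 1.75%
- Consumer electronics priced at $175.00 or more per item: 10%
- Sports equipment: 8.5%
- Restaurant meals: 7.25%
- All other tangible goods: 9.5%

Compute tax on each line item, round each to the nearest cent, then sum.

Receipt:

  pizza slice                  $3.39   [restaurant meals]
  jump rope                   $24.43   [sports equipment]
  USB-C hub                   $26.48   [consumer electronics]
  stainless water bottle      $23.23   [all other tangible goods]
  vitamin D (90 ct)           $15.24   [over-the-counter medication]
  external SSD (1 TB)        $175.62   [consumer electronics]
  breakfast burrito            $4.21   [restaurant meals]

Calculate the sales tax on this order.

$22.87

Pizza slice $3.39: restaurant meals → 7.25% → $0.25
Jump rope $24.43: sports equipment → 8.5% → $2.08
USB-C hub $26.48: consumer electronics, under $175.00 → 1.75% → $0.46
Stainless water bottle $23.23: all other tangible goods → 9.5% → $2.21
Vitamin D (90 ct) $15.24: over-the-counter medication → 0% → $0.00
External SSD (1 TB) $175.62: consumer electronics, $175.00 or more → 10% → $17.56
Breakfast burrito $4.21: restaurant meals → 7.25% → $0.31
Total tax = $0.25 + $2.08 + $0.46 + $2.21 + $17.56 + $0.31 = $22.87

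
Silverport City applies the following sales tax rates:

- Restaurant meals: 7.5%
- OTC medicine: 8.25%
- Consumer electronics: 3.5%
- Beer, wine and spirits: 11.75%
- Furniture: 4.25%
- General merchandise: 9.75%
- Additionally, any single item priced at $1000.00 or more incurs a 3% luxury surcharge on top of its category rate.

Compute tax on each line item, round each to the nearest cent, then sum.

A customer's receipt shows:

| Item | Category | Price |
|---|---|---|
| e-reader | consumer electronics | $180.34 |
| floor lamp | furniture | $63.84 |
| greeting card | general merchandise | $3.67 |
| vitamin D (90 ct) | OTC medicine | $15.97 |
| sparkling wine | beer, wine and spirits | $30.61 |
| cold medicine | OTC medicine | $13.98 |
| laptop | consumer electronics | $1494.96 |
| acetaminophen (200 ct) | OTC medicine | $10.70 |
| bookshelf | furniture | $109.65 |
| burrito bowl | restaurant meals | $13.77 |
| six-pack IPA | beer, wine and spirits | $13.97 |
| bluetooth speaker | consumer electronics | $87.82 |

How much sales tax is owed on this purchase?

$123.90

E-reader $180.34: consumer electronics → 3.5% → $6.31
Floor lamp $63.84: furniture → 4.25% → $2.71
Greeting card $3.67: general merchandise → 9.75% → $0.36
Vitamin D (90 ct) $15.97: OTC medicine → 8.25% → $1.32
Sparkling wine $30.61: beer, wine and spirits → 11.75% → $3.60
Cold medicine $13.98: OTC medicine → 8.25% → $1.15
Laptop $1494.96: consumer electronics → 3.5% + 3% surcharge = 6.5% → $97.17
Acetaminophen (200 ct) $10.70: OTC medicine → 8.25% → $0.88
Bookshelf $109.65: furniture → 4.25% → $4.66
Burrito bowl $13.77: restaurant meals → 7.5% → $1.03
Six-pack IPA $13.97: beer, wine and spirits → 11.75% → $1.64
Bluetooth speaker $87.82: consumer electronics → 3.5% → $3.07
Total tax = $6.31 + $2.71 + $0.36 + $1.32 + $3.60 + $1.15 + $97.17 + $0.88 + $4.66 + $1.03 + $1.64 + $3.07 = $123.90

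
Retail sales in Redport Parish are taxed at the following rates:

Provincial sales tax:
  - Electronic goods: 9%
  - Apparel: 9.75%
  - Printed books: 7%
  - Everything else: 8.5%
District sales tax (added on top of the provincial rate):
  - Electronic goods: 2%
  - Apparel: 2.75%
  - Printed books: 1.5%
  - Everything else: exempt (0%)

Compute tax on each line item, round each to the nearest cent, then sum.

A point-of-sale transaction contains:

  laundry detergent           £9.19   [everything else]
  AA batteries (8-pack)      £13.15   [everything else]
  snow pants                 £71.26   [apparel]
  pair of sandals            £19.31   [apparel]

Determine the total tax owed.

£13.22

Laundry detergent £9.19: everything else → 8.5% + 0% district = 8.5% → £0.78
AA batteries (8-pack) £13.15: everything else → 8.5% + 0% district = 8.5% → £1.12
Snow pants £71.26: apparel → 9.75% + 2.75% district = 12.5% → £8.91
Pair of sandals £19.31: apparel → 9.75% + 2.75% district = 12.5% → £2.41
Total tax = £0.78 + £1.12 + £8.91 + £2.41 = £13.22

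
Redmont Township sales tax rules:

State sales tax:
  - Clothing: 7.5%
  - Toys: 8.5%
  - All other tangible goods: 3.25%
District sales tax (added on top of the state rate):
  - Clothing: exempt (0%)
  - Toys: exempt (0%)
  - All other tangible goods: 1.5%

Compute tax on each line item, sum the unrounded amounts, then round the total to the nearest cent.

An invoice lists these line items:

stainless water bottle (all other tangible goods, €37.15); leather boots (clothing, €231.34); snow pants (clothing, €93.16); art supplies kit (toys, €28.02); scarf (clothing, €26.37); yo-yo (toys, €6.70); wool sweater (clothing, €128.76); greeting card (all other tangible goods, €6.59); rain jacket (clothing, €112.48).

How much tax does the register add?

Stainless water bottle €37.15: all other tangible goods → 3.25% + 1.5% district = 4.75% → €1.764625
Leather boots €231.34: clothing → 7.5% + 0% district = 7.5% → €17.3505
Snow pants €93.16: clothing → 7.5% + 0% district = 7.5% → €6.987
Art supplies kit €28.02: toys → 8.5% + 0% district = 8.5% → €2.3817
Scarf €26.37: clothing → 7.5% + 0% district = 7.5% → €1.97775
Yo-yo €6.70: toys → 8.5% + 0% district = 8.5% → €0.5695
Wool sweater €128.76: clothing → 7.5% + 0% district = 7.5% → €9.657
Greeting card €6.59: all other tangible goods → 3.25% + 1.5% district = 4.75% → €0.313025
Rain jacket €112.48: clothing → 7.5% + 0% district = 7.5% → €8.436
Unrounded tax sum = €49.4371 → €49.44

€49.44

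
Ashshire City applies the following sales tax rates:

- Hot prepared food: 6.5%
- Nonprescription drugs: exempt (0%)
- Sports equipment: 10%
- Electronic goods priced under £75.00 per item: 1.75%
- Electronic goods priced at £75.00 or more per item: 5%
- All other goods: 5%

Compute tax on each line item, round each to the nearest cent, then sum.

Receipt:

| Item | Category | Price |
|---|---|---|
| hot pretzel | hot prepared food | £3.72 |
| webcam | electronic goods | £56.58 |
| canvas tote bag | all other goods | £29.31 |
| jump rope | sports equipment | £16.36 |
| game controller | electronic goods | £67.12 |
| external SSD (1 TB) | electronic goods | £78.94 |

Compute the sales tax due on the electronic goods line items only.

Webcam £56.58: electronic goods, under £75.00 → 1.75% → £0.99
Game controller £67.12: electronic goods, under £75.00 → 1.75% → £1.17
External SSD (1 TB) £78.94: electronic goods, £75.00 or more → 5% → £3.95
Tax on electronic goods = £0.99 + £1.17 + £3.95 = £6.11

£6.11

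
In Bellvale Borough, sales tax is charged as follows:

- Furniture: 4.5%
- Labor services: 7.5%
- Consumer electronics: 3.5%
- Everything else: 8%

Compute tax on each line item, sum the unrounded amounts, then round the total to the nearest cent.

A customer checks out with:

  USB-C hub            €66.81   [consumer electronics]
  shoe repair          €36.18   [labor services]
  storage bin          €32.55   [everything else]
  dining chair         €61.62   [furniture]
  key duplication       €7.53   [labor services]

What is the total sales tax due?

€10.99

USB-C hub €66.81: consumer electronics → 3.5% → €2.33835
Shoe repair €36.18: labor services → 7.5% → €2.7135
Storage bin €32.55: everything else → 8% → €2.604
Dining chair €61.62: furniture → 4.5% → €2.7729
Key duplication €7.53: labor services → 7.5% → €0.56475
Unrounded tax sum = €10.9935 → €10.99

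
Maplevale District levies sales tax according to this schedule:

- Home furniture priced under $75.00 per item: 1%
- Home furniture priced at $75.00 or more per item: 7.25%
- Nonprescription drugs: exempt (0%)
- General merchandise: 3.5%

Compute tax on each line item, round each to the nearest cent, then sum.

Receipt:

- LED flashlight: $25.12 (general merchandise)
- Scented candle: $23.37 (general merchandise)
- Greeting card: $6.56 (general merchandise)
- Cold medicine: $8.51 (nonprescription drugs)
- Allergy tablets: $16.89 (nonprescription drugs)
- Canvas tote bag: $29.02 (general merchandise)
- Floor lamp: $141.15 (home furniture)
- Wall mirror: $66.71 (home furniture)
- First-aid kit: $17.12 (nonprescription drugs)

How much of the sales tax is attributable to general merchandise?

$2.95

LED flashlight $25.12: general merchandise → 3.5% → $0.88
Scented candle $23.37: general merchandise → 3.5% → $0.82
Greeting card $6.56: general merchandise → 3.5% → $0.23
Canvas tote bag $29.02: general merchandise → 3.5% → $1.02
Tax on general merchandise = $0.88 + $0.82 + $0.23 + $1.02 = $2.95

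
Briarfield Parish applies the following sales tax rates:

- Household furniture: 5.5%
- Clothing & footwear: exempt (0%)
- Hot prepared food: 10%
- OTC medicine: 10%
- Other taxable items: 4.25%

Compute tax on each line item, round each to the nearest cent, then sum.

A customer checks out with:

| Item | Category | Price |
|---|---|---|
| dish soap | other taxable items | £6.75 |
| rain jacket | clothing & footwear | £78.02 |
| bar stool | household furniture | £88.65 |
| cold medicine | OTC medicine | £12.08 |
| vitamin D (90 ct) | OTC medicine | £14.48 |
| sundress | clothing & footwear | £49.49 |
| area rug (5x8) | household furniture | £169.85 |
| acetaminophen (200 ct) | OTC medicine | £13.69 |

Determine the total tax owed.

Dish soap £6.75: other taxable items → 4.25% → £0.29
Rain jacket £78.02: clothing & footwear → 0% → £0.00
Bar stool £88.65: household furniture → 5.5% → £4.88
Cold medicine £12.08: OTC medicine → 10% → £1.21
Vitamin D (90 ct) £14.48: OTC medicine → 10% → £1.45
Sundress £49.49: clothing & footwear → 0% → £0.00
Area rug (5x8) £169.85: household furniture → 5.5% → £9.34
Acetaminophen (200 ct) £13.69: OTC medicine → 10% → £1.37
Total tax = £0.29 + £4.88 + £1.21 + £1.45 + £9.34 + £1.37 = £18.54

£18.54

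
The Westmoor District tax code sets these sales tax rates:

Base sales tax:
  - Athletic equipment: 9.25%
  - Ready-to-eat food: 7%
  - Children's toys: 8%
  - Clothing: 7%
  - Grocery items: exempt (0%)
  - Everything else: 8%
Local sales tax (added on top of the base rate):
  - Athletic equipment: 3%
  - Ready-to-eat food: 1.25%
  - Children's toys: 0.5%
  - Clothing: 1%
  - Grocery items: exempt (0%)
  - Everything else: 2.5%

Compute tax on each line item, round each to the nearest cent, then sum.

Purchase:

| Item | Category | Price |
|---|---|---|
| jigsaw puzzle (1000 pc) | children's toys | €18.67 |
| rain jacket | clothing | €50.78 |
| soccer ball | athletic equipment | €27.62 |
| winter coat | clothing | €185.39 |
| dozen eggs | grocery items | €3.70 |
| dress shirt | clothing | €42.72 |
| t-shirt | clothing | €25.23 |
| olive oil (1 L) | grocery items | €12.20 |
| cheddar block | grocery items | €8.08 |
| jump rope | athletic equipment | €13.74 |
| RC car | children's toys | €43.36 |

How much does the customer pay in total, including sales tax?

Jigsaw puzzle (1000 pc) €18.67: children's toys → 8% + 0.5% local = 8.5% → €1.59
Rain jacket €50.78: clothing → 7% + 1% local = 8% → €4.06
Soccer ball €27.62: athletic equipment → 9.25% + 3% local = 12.25% → €3.38
Winter coat €185.39: clothing → 7% + 1% local = 8% → €14.83
Dozen eggs €3.70: grocery items → 0% + 0% local = 0% → €0.00
Dress shirt €42.72: clothing → 7% + 1% local = 8% → €3.42
T-shirt €25.23: clothing → 7% + 1% local = 8% → €2.02
Olive oil (1 L) €12.20: grocery items → 0% + 0% local = 0% → €0.00
Cheddar block €8.08: grocery items → 0% + 0% local = 0% → €0.00
Jump rope €13.74: athletic equipment → 9.25% + 3% local = 12.25% → €1.68
RC car €43.36: children's toys → 8% + 0.5% local = 8.5% → €3.69
Subtotal = €431.49; tax = €34.67; total due = €466.16

€466.16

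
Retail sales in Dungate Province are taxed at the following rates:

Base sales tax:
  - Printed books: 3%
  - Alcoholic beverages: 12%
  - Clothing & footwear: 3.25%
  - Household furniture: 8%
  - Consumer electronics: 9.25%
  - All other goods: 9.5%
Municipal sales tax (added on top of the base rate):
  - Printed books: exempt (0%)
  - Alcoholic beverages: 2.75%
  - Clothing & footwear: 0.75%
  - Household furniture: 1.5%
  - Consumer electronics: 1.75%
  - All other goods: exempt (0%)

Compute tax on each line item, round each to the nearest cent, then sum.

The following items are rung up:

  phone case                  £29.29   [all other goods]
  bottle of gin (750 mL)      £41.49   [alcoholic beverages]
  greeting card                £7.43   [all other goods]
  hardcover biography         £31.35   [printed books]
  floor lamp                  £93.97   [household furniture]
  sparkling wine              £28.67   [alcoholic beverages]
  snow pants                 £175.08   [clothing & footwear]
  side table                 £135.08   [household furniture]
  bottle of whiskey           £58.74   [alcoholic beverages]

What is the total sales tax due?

Phone case £29.29: all other goods → 9.5% + 0% municipal = 9.5% → £2.78
Bottle of gin (750 mL) £41.49: alcoholic beverages → 12% + 2.75% municipal = 14.75% → £6.12
Greeting card £7.43: all other goods → 9.5% + 0% municipal = 9.5% → £0.71
Hardcover biography £31.35: printed books → 3% + 0% municipal = 3% → £0.94
Floor lamp £93.97: household furniture → 8% + 1.5% municipal = 9.5% → £8.93
Sparkling wine £28.67: alcoholic beverages → 12% + 2.75% municipal = 14.75% → £4.23
Snow pants £175.08: clothing & footwear → 3.25% + 0.75% municipal = 4% → £7.00
Side table £135.08: household furniture → 8% + 1.5% municipal = 9.5% → £12.83
Bottle of whiskey £58.74: alcoholic beverages → 12% + 2.75% municipal = 14.75% → £8.66
Total tax = £2.78 + £6.12 + £0.71 + £0.94 + £8.93 + £4.23 + £7.00 + £12.83 + £8.66 = £52.20

£52.20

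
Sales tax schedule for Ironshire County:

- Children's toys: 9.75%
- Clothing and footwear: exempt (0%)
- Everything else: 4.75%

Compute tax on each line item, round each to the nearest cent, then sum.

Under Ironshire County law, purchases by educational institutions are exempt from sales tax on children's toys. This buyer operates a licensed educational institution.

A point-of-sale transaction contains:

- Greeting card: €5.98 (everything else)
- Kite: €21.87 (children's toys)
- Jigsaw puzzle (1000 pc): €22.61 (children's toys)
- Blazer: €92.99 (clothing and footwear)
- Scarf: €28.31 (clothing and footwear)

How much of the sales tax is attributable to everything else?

Greeting card €5.98: everything else → 4.75% → €0.28
Tax on everything else = €0.28

€0.28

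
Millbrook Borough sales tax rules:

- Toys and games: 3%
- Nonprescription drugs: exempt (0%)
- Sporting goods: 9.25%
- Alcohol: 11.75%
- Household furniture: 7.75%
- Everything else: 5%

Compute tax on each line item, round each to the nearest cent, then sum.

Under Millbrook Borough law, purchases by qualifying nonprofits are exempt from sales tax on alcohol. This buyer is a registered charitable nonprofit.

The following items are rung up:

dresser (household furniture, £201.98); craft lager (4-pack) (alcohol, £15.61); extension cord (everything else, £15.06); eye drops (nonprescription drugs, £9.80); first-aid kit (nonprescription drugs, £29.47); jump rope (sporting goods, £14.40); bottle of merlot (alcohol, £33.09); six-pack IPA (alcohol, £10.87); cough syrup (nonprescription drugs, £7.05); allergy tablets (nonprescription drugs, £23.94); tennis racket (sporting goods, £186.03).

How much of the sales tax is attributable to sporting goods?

£18.54

Jump rope £14.40: sporting goods → 9.25% → £1.33
Tennis racket £186.03: sporting goods → 9.25% → £17.21
Tax on sporting goods = £1.33 + £17.21 = £18.54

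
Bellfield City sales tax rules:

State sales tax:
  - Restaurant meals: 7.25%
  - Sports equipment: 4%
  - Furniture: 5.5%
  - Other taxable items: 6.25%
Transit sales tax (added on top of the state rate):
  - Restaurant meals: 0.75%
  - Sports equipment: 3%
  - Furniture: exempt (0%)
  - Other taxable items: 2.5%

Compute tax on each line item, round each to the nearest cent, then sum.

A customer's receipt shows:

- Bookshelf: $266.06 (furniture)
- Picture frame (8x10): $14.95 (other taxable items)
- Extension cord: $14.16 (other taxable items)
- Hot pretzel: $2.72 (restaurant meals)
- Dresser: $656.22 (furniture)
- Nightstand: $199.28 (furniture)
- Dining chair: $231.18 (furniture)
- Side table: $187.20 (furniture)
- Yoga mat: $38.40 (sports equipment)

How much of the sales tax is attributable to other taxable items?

Picture frame (8x10) $14.95: other taxable items → 6.25% + 2.5% transit = 8.75% → $1.31
Extension cord $14.16: other taxable items → 6.25% + 2.5% transit = 8.75% → $1.24
Tax on other taxable items = $1.31 + $1.24 = $2.55

$2.55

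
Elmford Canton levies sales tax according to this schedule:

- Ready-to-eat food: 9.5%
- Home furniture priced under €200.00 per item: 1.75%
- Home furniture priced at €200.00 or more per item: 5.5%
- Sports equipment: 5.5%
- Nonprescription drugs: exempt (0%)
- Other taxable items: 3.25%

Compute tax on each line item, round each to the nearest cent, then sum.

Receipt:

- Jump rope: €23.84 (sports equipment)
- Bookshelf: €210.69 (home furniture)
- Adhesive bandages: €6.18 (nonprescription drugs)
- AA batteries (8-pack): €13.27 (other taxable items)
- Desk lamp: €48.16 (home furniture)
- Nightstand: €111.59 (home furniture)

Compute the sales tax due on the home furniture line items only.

€14.38

Bookshelf €210.69: home furniture, €200.00 or more → 5.5% → €11.59
Desk lamp €48.16: home furniture, under €200.00 → 1.75% → €0.84
Nightstand €111.59: home furniture, under €200.00 → 1.75% → €1.95
Tax on home furniture = €11.59 + €0.84 + €1.95 = €14.38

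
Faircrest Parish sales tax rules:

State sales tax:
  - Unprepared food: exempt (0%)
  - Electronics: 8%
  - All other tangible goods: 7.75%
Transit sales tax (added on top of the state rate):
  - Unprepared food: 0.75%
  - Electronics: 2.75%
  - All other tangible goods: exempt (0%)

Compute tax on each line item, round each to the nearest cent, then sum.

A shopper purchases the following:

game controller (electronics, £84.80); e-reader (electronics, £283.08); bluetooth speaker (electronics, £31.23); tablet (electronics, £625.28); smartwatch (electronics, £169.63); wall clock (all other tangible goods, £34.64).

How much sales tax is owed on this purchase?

£131.05

Game controller £84.80: electronics → 8% + 2.75% transit = 10.75% → £9.12
E-reader £283.08: electronics → 8% + 2.75% transit = 10.75% → £30.43
Bluetooth speaker £31.23: electronics → 8% + 2.75% transit = 10.75% → £3.36
Tablet £625.28: electronics → 8% + 2.75% transit = 10.75% → £67.22
Smartwatch £169.63: electronics → 8% + 2.75% transit = 10.75% → £18.24
Wall clock £34.64: all other tangible goods → 7.75% + 0% transit = 7.75% → £2.68
Total tax = £9.12 + £30.43 + £3.36 + £67.22 + £18.24 + £2.68 = £131.05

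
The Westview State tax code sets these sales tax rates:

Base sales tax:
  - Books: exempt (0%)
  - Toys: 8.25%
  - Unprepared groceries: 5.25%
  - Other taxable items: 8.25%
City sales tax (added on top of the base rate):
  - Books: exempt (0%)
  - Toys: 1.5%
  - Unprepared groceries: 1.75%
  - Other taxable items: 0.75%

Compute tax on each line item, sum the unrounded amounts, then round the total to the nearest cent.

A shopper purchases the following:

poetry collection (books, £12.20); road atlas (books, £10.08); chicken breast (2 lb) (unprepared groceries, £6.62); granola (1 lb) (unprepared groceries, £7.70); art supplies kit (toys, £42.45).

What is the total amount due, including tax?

Poetry collection £12.20: books → 0% + 0% city = 0% → £0.00
Road atlas £10.08: books → 0% + 0% city = 0% → £0.00
Chicken breast (2 lb) £6.62: unprepared groceries → 5.25% + 1.75% city = 7% → £0.4634
Granola (1 lb) £7.70: unprepared groceries → 5.25% + 1.75% city = 7% → £0.539
Art supplies kit £42.45: toys → 8.25% + 1.5% city = 9.75% → £4.138875
Subtotal = £79.05; unrounded tax = £5.141275 → £5.14; total due = £84.19

£84.19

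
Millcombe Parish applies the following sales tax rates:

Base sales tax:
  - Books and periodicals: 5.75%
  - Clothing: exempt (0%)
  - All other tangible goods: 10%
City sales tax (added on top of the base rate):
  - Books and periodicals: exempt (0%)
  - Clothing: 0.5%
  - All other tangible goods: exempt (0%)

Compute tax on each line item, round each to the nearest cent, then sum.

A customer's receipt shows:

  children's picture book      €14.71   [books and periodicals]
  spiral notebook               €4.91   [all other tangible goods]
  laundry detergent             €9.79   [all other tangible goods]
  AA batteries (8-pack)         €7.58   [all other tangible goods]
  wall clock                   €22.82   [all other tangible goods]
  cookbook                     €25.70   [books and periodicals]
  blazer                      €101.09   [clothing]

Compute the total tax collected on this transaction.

Children's picture book €14.71: books and periodicals → 5.75% + 0% city = 5.75% → €0.85
Spiral notebook €4.91: all other tangible goods → 10% + 0% city = 10% → €0.49
Laundry detergent €9.79: all other tangible goods → 10% + 0% city = 10% → €0.98
AA batteries (8-pack) €7.58: all other tangible goods → 10% + 0% city = 10% → €0.76
Wall clock €22.82: all other tangible goods → 10% + 0% city = 10% → €2.28
Cookbook €25.70: books and periodicals → 5.75% + 0% city = 5.75% → €1.48
Blazer €101.09: clothing → 0% + 0.5% city = 0.5% → €0.51
Total tax = €0.85 + €0.49 + €0.98 + €0.76 + €2.28 + €1.48 + €0.51 = €7.35

€7.35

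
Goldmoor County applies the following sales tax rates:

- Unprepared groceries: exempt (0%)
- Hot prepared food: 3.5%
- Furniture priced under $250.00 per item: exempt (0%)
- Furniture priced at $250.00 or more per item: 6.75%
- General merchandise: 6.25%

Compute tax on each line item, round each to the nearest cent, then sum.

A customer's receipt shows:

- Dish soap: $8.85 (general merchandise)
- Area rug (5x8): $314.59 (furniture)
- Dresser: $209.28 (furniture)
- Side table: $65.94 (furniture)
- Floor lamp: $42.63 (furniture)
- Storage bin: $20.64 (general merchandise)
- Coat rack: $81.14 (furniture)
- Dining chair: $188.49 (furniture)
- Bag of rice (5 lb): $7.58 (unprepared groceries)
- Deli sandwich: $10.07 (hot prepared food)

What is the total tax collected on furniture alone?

$21.23

Area rug (5x8) $314.59: furniture, $250.00 or more → 6.75% → $21.23
Dresser $209.28: furniture, under $250.00 → 0% → $0.00
Side table $65.94: furniture, under $250.00 → 0% → $0.00
Floor lamp $42.63: furniture, under $250.00 → 0% → $0.00
Coat rack $81.14: furniture, under $250.00 → 0% → $0.00
Dining chair $188.49: furniture, under $250.00 → 0% → $0.00
Tax on furniture = $21.23 + $0.00 + $0.00 + $0.00 + $0.00 + $0.00 = $21.23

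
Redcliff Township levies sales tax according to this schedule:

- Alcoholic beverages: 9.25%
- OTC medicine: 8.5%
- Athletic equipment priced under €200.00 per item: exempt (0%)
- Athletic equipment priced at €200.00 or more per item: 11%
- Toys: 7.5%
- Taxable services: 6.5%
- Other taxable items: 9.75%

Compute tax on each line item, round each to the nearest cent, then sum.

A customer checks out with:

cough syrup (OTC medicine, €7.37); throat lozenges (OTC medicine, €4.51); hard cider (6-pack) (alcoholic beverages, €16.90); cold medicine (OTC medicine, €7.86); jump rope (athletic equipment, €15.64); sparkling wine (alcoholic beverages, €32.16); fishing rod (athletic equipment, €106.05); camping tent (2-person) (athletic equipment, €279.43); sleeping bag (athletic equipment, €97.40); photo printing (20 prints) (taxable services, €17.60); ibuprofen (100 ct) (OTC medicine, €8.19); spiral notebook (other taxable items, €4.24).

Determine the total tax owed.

€39.20

Cough syrup €7.37: OTC medicine → 8.5% → €0.63
Throat lozenges €4.51: OTC medicine → 8.5% → €0.38
Hard cider (6-pack) €16.90: alcoholic beverages → 9.25% → €1.56
Cold medicine €7.86: OTC medicine → 8.5% → €0.67
Jump rope €15.64: athletic equipment, under €200.00 → 0% → €0.00
Sparkling wine €32.16: alcoholic beverages → 9.25% → €2.97
Fishing rod €106.05: athletic equipment, under €200.00 → 0% → €0.00
Camping tent (2-person) €279.43: athletic equipment, €200.00 or more → 11% → €30.74
Sleeping bag €97.40: athletic equipment, under €200.00 → 0% → €0.00
Photo printing (20 prints) €17.60: taxable services → 6.5% → €1.14
Ibuprofen (100 ct) €8.19: OTC medicine → 8.5% → €0.70
Spiral notebook €4.24: other taxable items → 9.75% → €0.41
Total tax = €0.63 + €0.38 + €1.56 + €0.67 + €2.97 + €30.74 + €1.14 + €0.70 + €0.41 = €39.20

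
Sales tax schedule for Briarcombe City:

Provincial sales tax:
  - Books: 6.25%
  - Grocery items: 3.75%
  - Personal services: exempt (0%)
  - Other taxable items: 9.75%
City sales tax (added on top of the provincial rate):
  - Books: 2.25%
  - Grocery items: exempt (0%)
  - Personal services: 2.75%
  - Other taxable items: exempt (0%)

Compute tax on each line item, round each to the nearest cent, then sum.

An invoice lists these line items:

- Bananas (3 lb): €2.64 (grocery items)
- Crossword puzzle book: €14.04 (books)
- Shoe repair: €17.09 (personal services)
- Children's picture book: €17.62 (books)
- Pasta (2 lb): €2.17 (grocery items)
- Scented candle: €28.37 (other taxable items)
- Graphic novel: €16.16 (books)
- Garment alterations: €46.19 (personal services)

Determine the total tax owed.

Bananas (3 lb) €2.64: grocery items → 3.75% + 0% city = 3.75% → €0.10
Crossword puzzle book €14.04: books → 6.25% + 2.25% city = 8.5% → €1.19
Shoe repair €17.09: personal services → 0% + 2.75% city = 2.75% → €0.47
Children's picture book €17.62: books → 6.25% + 2.25% city = 8.5% → €1.50
Pasta (2 lb) €2.17: grocery items → 3.75% + 0% city = 3.75% → €0.08
Scented candle €28.37: other taxable items → 9.75% + 0% city = 9.75% → €2.77
Graphic novel €16.16: books → 6.25% + 2.25% city = 8.5% → €1.37
Garment alterations €46.19: personal services → 0% + 2.75% city = 2.75% → €1.27
Total tax = €0.10 + €1.19 + €0.47 + €1.50 + €0.08 + €2.77 + €1.37 + €1.27 = €8.75

€8.75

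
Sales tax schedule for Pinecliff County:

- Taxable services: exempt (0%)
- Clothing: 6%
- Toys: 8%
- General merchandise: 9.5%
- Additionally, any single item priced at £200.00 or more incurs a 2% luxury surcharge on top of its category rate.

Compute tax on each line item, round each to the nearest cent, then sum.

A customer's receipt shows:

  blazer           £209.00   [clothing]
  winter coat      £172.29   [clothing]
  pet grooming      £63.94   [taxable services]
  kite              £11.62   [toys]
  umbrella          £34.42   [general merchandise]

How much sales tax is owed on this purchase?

Blazer £209.00: clothing → 6% + 2% surcharge = 8% → £16.72
Winter coat £172.29: clothing → 6% → £10.34
Pet grooming £63.94: taxable services → 0% → £0.00
Kite £11.62: toys → 8% → £0.93
Umbrella £34.42: general merchandise → 9.5% → £3.27
Total tax = £16.72 + £10.34 + £0.93 + £3.27 = £31.26

£31.26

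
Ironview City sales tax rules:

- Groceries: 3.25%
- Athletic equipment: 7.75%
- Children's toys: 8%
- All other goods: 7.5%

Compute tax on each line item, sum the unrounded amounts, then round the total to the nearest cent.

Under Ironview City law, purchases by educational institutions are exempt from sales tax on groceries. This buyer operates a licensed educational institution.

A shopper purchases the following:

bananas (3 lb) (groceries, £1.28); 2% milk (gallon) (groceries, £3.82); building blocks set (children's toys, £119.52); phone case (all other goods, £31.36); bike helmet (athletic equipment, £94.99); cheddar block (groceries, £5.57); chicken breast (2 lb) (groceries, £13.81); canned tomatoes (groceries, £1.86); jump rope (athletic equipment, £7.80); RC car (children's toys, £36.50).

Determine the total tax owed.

Bananas (3 lb) £1.28: groceries, buyer-exempt → 0% → £0.00
2% milk (gallon) £3.82: groceries, buyer-exempt → 0% → £0.00
Building blocks set £119.52: children's toys → 8% → £9.5616
Phone case £31.36: all other goods → 7.5% → £2.352
Bike helmet £94.99: athletic equipment → 7.75% → £7.361725
Cheddar block £5.57: groceries, buyer-exempt → 0% → £0.00
Chicken breast (2 lb) £13.81: groceries, buyer-exempt → 0% → £0.00
Canned tomatoes £1.86: groceries, buyer-exempt → 0% → £0.00
Jump rope £7.80: athletic equipment → 7.75% → £0.6045
RC car £36.50: children's toys → 8% → £2.92
Unrounded tax sum = £22.799825 → £22.80

£22.80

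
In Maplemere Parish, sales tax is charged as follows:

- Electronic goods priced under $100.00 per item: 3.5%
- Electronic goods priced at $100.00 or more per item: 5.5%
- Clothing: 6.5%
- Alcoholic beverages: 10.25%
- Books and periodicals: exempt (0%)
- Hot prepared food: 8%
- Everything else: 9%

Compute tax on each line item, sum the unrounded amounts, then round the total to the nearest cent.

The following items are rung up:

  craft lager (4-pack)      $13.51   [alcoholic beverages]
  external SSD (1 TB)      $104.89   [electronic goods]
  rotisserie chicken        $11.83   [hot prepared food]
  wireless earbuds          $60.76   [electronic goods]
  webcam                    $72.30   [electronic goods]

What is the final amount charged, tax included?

$276.05

Craft lager (4-pack) $13.51: alcoholic beverages → 10.25% → $1.384775
External SSD (1 TB) $104.89: electronic goods, $100.00 or more → 5.5% → $5.76895
Rotisserie chicken $11.83: hot prepared food → 8% → $0.9464
Wireless earbuds $60.76: electronic goods, under $100.00 → 3.5% → $2.1266
Webcam $72.30: electronic goods, under $100.00 → 3.5% → $2.5305
Subtotal = $263.29; unrounded tax = $12.757225 → $12.76; total due = $276.05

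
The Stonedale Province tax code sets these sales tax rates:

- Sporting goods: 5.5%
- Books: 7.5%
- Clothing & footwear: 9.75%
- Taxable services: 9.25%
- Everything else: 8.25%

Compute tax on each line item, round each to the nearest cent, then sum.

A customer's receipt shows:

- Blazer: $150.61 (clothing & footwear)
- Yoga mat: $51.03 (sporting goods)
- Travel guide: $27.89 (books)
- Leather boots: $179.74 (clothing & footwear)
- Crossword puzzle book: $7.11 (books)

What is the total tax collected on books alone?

$2.62

Travel guide $27.89: books → 7.5% → $2.09
Crossword puzzle book $7.11: books → 7.5% → $0.53
Tax on books = $2.09 + $0.53 = $2.62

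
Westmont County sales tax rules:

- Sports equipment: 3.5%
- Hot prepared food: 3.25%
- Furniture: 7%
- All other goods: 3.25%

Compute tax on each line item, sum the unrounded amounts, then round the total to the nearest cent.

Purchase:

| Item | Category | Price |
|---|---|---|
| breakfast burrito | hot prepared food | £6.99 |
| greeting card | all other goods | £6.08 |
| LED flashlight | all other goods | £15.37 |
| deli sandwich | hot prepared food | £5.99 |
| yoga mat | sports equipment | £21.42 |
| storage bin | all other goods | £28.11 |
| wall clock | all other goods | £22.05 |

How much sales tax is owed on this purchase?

Breakfast burrito £6.99: hot prepared food → 3.25% → £0.227175
Greeting card £6.08: all other goods → 3.25% → £0.1976
LED flashlight £15.37: all other goods → 3.25% → £0.499525
Deli sandwich £5.99: hot prepared food → 3.25% → £0.194675
Yoga mat £21.42: sports equipment → 3.5% → £0.7497
Storage bin £28.11: all other goods → 3.25% → £0.913575
Wall clock £22.05: all other goods → 3.25% → £0.716625
Unrounded tax sum = £3.498875 → £3.50

£3.50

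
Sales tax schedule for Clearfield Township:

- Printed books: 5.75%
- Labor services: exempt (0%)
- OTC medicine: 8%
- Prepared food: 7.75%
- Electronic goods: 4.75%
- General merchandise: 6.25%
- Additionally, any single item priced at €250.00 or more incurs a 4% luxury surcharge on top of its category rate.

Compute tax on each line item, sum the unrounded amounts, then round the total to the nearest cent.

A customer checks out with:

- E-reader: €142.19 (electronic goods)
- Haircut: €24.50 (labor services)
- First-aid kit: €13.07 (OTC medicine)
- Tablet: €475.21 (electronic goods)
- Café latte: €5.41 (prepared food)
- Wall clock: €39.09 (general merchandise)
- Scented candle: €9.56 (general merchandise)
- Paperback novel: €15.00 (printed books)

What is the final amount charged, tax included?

€777.73

E-reader €142.19: electronic goods → 4.75% → €6.754025
Haircut €24.50: labor services → 0% → €0.00
First-aid kit €13.07: OTC medicine → 8% → €1.0456
Tablet €475.21: electronic goods → 4.75% + 4% surcharge = 8.75% → €41.580875
Café latte €5.41: prepared food → 7.75% → €0.419275
Wall clock €39.09: general merchandise → 6.25% → €2.443125
Scented candle €9.56: general merchandise → 6.25% → €0.5975
Paperback novel €15.00: printed books → 5.75% → €0.8625
Subtotal = €724.03; unrounded tax = €53.7029 → €53.70; total due = €777.73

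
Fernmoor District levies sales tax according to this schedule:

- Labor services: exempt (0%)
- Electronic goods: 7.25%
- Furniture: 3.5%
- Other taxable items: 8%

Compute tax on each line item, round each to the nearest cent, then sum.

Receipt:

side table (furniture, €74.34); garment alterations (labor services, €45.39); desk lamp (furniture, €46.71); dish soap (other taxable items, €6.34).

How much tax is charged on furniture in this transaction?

€4.23

Side table €74.34: furniture → 3.5% → €2.60
Desk lamp €46.71: furniture → 3.5% → €1.63
Tax on furniture = €2.60 + €1.63 = €4.23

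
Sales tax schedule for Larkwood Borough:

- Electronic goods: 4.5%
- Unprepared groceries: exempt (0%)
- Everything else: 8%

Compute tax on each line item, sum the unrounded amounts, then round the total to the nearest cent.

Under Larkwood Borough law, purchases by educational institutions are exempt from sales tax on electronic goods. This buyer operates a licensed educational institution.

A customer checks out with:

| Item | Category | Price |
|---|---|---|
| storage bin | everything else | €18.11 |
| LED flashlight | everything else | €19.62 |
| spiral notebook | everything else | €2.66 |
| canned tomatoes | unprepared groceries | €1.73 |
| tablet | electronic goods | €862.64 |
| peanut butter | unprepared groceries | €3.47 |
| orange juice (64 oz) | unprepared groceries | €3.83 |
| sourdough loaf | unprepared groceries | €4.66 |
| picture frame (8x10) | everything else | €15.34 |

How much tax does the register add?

Storage bin €18.11: everything else → 8% → €1.4488
LED flashlight €19.62: everything else → 8% → €1.5696
Spiral notebook €2.66: everything else → 8% → €0.2128
Canned tomatoes €1.73: unprepared groceries → 0% → €0.00
Tablet €862.64: electronic goods, buyer-exempt → 0% → €0.00
Peanut butter €3.47: unprepared groceries → 0% → €0.00
Orange juice (64 oz) €3.83: unprepared groceries → 0% → €0.00
Sourdough loaf €4.66: unprepared groceries → 0% → €0.00
Picture frame (8x10) €15.34: everything else → 8% → €1.2272
Unrounded tax sum = €4.4584 → €4.46

€4.46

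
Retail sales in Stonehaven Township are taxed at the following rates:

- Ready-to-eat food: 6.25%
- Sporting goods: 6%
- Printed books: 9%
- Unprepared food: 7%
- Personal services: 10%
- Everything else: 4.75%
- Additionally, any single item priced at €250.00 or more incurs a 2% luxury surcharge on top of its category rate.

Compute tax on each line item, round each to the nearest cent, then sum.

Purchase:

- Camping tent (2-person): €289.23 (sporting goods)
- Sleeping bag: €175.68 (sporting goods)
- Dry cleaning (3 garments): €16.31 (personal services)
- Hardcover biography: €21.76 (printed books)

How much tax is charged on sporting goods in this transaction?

Camping tent (2-person) €289.23: sporting goods → 6% + 2% surcharge = 8% → €23.14
Sleeping bag €175.68: sporting goods → 6% → €10.54
Tax on sporting goods = €23.14 + €10.54 = €33.68

€33.68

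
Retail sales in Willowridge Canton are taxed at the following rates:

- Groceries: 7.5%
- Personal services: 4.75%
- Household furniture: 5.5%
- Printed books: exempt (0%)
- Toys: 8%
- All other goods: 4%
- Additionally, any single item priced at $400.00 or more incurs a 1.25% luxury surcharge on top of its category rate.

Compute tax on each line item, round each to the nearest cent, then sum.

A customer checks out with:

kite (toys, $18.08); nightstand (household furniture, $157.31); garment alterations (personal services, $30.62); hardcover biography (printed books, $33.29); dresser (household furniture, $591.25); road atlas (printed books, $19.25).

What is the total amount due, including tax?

Kite $18.08: toys → 8% → $1.45
Nightstand $157.31: household furniture → 5.5% → $8.65
Garment alterations $30.62: personal services → 4.75% → $1.45
Hardcover biography $33.29: printed books → 0% → $0.00
Dresser $591.25: household furniture → 5.5% + 1.25% surcharge = 6.75% → $39.91
Road atlas $19.25: printed books → 0% → $0.00
Subtotal = $849.80; tax = $51.46; total due = $901.26

$901.26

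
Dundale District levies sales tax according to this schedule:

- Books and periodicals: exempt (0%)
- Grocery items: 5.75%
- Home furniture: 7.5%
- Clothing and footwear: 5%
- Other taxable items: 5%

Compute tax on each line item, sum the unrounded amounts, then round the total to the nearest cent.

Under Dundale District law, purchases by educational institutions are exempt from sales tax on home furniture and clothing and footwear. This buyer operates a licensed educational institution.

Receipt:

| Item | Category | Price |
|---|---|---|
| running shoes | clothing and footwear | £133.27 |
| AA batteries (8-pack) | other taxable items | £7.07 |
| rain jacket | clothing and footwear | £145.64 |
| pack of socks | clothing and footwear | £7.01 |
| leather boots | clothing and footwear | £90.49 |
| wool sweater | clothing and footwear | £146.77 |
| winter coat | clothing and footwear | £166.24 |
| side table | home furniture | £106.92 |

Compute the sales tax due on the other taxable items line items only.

AA batteries (8-pack) £7.07: other taxable items → 5% → £0.3535
Tax on other taxable items: unrounded sum = £0.3535 → £0.35

£0.35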